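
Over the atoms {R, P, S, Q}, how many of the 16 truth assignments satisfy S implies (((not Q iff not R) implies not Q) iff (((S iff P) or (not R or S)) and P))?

Initial set: {(S implies (((not Q iff not R) implies not Q) iff (((S iff P) or (not R or S)) and P)))}.
(S implies (((not Q iff not R) implies not Q) iff (((S iff P) or (not R or S)) and P))): β-rule — branch into not S  //  (((not Q iff not R) implies not Q) iff (((S iff P) or (not R or S)) and P)).
  branch 1 (add not S):
    ○ open, literals {S=false}.
  branch 2 (add (((not Q iff not R) implies not Q) iff (((S iff P) or (not R or S)) and P))):
    (((not Q iff not R) implies not Q) iff (((S iff P) or (not R or S)) and P)): β-rule — branch into ((not Q iff not R) implies not Q), (((S iff P) or (not R or S)) and P)  //  not ((not Q iff not R) implies not Q), not (((S iff P) or (not R or S)) and P).
      branch 2.1 (add ((not Q iff not R) implies not Q), (((S iff P) or (not R or S)) and P)):
        (((S iff P) or (not R or S)) and P): α-rule — add ((S iff P) or (not R or S)), P.
        ((not Q iff not R) implies not Q): β-rule — branch into not (not Q iff not R)  //  not Q.
          branch 2.1.1 (add not (not Q iff not R)):
            ((S iff P) or (not R or S)): β-rule — branch into (S iff P)  //  (not R or S).
              branch 2.1.1.1 (add (S iff P)):
                not (not Q iff not R): β-rule — branch into not Q, not not R  //  not not Q, not R.
                  branch 2.1.1.1.1 (add not Q, not not R):
                    (S iff P): β-rule — branch into S, P  //  not S, not P.
                      branch 2.1.1.1.1.1 (add S, P):
                        ○ open, literals {P=true, Q=false, R=true, S=true}.
                      branch 2.1.1.1.1.2 (add not S, not P):
                        × closes — contains both P and not P.
                  branch 2.1.1.1.2 (add not not Q, not R):
                    (S iff P): β-rule — branch into S, P  //  not S, not P.
                      branch 2.1.1.1.2.1 (add S, P):
                        ○ open, literals {P=true, Q=true, R=false, S=true}.
                      branch 2.1.1.1.2.2 (add not S, not P):
                        × closes — contains both P and not P.
              branch 2.1.1.2 (add (not R or S)):
                not (not Q iff not R): β-rule — branch into not Q, not not R  //  not not Q, not R.
                  branch 2.1.1.2.1 (add not Q, not not R):
                    (not R or S): β-rule — branch into not R  //  S.
                      branch 2.1.1.2.1.1 (add not R):
                        × closes — contains both R and not R.
                      branch 2.1.1.2.1.2 (add S):
                        ○ open, literals {P=true, Q=false, R=true, S=true}.
                  branch 2.1.1.2.2 (add not not Q, not R):
                    (not R or S): β-rule — branch into not R  //  S.
                      branch 2.1.1.2.2.1 (add not R):
                        ○ open, literals {P=true, Q=true, R=false}.
                      branch 2.1.1.2.2.2 (add S):
                        ○ open, literals {P=true, Q=true, R=false, S=true}.
          branch 2.1.2 (add not Q):
            ((S iff P) or (not R or S)): β-rule — branch into (S iff P)  //  (not R or S).
              branch 2.1.2.1 (add (S iff P)):
                (S iff P): β-rule — branch into S, P  //  not S, not P.
                  branch 2.1.2.1.1 (add S, P):
                    ○ open, literals {P=true, Q=false, S=true}.
                  branch 2.1.2.1.2 (add not S, not P):
                    × closes — contains both P and not P.
              branch 2.1.2.2 (add (not R or S)):
                (not R or S): β-rule — branch into not R  //  S.
                  branch 2.1.2.2.1 (add not R):
                    ○ open, literals {P=true, Q=false, R=false}.
                  branch 2.1.2.2.2 (add S):
                    ○ open, literals {P=true, Q=false, S=true}.
      branch 2.2 (add not ((not Q iff not R) implies not Q), not (((S iff P) or (not R or S)) and P)):
        not ((not Q iff not R) implies not Q): α-rule — add (not Q iff not R), not not Q.
        not (((S iff P) or (not R or S)) and P): β-rule — branch into not ((S iff P) or (not R or S))  //  not P.
          branch 2.2.1 (add not ((S iff P) or (not R or S))):
            not ((S iff P) or (not R or S)): α-rule — add not (S iff P), not (not R or S).
            not (not R or S): α-rule — add not not R, not S.
            (not Q iff not R): β-rule — branch into not Q, not R  //  not not Q, not not R.
              branch 2.2.1.1 (add not Q, not R):
                × closes — contains both Q and not Q.
              branch 2.2.1.2 (add not not Q, not not R):
                not (S iff P): β-rule — branch into S, not P  //  not S, P.
                  branch 2.2.1.2.1 (add S, not P):
                    × closes — contains both S and not S.
                  branch 2.2.1.2.2 (add not S, P):
                    ○ open, literals {P=true, Q=true, R=true, S=false}.
          branch 2.2.2 (add not P):
            (not Q iff not R): β-rule — branch into not Q, not R  //  not not Q, not not R.
              branch 2.2.2.1 (add not Q, not R):
                × closes — contains both Q and not Q.
              branch 2.2.2.2 (add not not Q, not not R):
                ○ open, literals {P=false, Q=true, R=true}.
7 branches closed, 11 open.
Each open branch fixes some atoms; the unmentioned ones are free. Counting distinct full assignments: branch {S=false} (R, P, Q) contributes 8 new; branch {P=true, Q=false, R=true, S=true} (none free) contributes 1 new; branch {P=true, Q=true, R=false, S=true} (none free) contributes 1 new; branch {P=true, Q=false, R=true, S=true} (none free) contributes 0 new; branch {P=true, Q=true, R=false} (S) contributes 0 new; branch {P=true, Q=true, R=false, S=true} (none free) contributes 0 new; branch {P=true, Q=false, S=true} (R) contributes 1 new; branch {P=true, Q=false, R=false} (S) contributes 0 new; branch {P=true, Q=false, S=true} (R) contributes 0 new; branch {P=true, Q=true, R=true, S=false} (none free) contributes 0 new; branch {P=false, Q=true, R=true} (S) contributes 1 new. Total: 12.

12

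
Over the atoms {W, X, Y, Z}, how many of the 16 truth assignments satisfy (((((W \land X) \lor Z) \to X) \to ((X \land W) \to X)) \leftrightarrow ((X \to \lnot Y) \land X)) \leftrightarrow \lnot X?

Initial set: {((((((W \land X) \lor Z) \to X) \to ((X \land W) \to X)) \leftrightarrow ((X \to \lnot Y) \land X)) \leftrightarrow \lnot X)}.
((((((W \land X) \lor Z) \to X) \to ((X \land W) \to X)) \leftrightarrow ((X \to \lnot Y) \land X)) \leftrightarrow \lnot X): β-rule — branch into (((((W \land X) \lor Z) \to X) \to ((X \land W) \to X)) \leftrightarrow ((X \to \lnot Y) \land X)), \lnot X  //  \lnot (((((W \land X) \lor Z) \to X) \to ((X \land W) \to X)) \leftrightarrow ((X \to \lnot Y) \land X)), \lnot \lnot X.
  branch 1 (add (((((W \land X) \lor Z) \to X) \to ((X \land W) \to X)) \leftrightarrow ((X \to \lnot Y) \land X)), \lnot X):
    (((((W \land X) \lor Z) \to X) \to ((X \land W) \to X)) \leftrightarrow ((X \to \lnot Y) \land X)): β-rule — branch into ((((W \land X) \lor Z) \to X) \to ((X \land W) \to X)), ((X \to \lnot Y) \land X)  //  \lnot ((((W \land X) \lor Z) \to X) \to ((X \land W) \to X)), \lnot ((X \to \lnot Y) \land X).
      branch 1.1 (add ((((W \land X) \lor Z) \to X) \to ((X \land W) \to X)), ((X \to \lnot Y) \land X)):
        ((X \to \lnot Y) \land X): α-rule — add (X \to \lnot Y), X.
        × closes — contains both X and \lnot X.
      branch 1.2 (add \lnot ((((W \land X) \lor Z) \to X) \to ((X \land W) \to X)), \lnot ((X \to \lnot Y) \land X)):
        \lnot ((((W \land X) \lor Z) \to X) \to ((X \land W) \to X)): α-rule — add (((W \land X) \lor Z) \to X), \lnot ((X \land W) \to X).
        \lnot ((X \land W) \to X): α-rule — add (X \land W), \lnot X.
        (X \land W): α-rule — add X, W.
        × closes — contains both X and \lnot X.
  branch 2 (add \lnot (((((W \land X) \lor Z) \to X) \to ((X \land W) \to X)) \leftrightarrow ((X \to \lnot Y) \land X)), \lnot \lnot X):
    \lnot (((((W \land X) \lor Z) \to X) \to ((X \land W) \to X)) \leftrightarrow ((X \to \lnot Y) \land X)): β-rule — branch into ((((W \land X) \lor Z) \to X) \to ((X \land W) \to X)), \lnot ((X \to \lnot Y) \land X)  //  \lnot ((((W \land X) \lor Z) \to X) \to ((X \land W) \to X)), ((X \to \lnot Y) \land X).
      branch 2.1 (add ((((W \land X) \lor Z) \to X) \to ((X \land W) \to X)), \lnot ((X \to \lnot Y) \land X)):
        ((((W \land X) \lor Z) \to X) \to ((X \land W) \to X)): β-rule — branch into \lnot (((W \land X) \lor Z) \to X)  //  ((X \land W) \to X).
          branch 2.1.1 (add \lnot (((W \land X) \lor Z) \to X)):
            \lnot (((W \land X) \lor Z) \to X): α-rule — add ((W \land X) \lor Z), \lnot X.
            × closes — contains both X and \lnot X.
          branch 2.1.2 (add ((X \land W) \to X)):
            \lnot ((X \to \lnot Y) \land X): β-rule — branch into \lnot (X \to \lnot Y)  //  \lnot X.
              branch 2.1.2.1 (add \lnot (X \to \lnot Y)):
                \lnot (X \to \lnot Y): α-rule — add X, \lnot \lnot Y.
                ((X \land W) \to X): β-rule — branch into \lnot (X \land W)  //  X.
                  branch 2.1.2.1.1 (add \lnot (X \land W)):
                    \lnot (X \land W): β-rule — branch into \lnot X  //  \lnot W.
                      branch 2.1.2.1.1.1 (add \lnot X):
                        × closes — contains both X and \lnot X.
                      branch 2.1.2.1.1.2 (add \lnot W):
                        ○ open, literals {W=F, X=T, Y=T}.
                  branch 2.1.2.1.2 (add X):
                    ○ open, literals {X=T, Y=T}.
              branch 2.1.2.2 (add \lnot X):
                × closes — contains both X and \lnot X.
      branch 2.2 (add \lnot ((((W \land X) \lor Z) \to X) \to ((X \land W) \to X)), ((X \to \lnot Y) \land X)):
        \lnot ((((W \land X) \lor Z) \to X) \to ((X \land W) \to X)): α-rule — add (((W \land X) \lor Z) \to X), \lnot ((X \land W) \to X).
        ((X \to \lnot Y) \land X): α-rule — add (X \to \lnot Y), X.
        \lnot ((X \land W) \to X): α-rule — add (X \land W), \lnot X.
        × closes — contains both X and \lnot X.
6 branches closed, 2 open.
Each open branch fixes some atoms; the unmentioned ones are free. Counting distinct full assignments: branch {W=F, X=T, Y=T} (Z) contributes 2 new; branch {X=T, Y=T} (W, Z) contributes 2 new. Total: 4.

4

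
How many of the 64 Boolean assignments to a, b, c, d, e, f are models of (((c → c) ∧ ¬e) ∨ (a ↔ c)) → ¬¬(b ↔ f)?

Initial set: {((((c → c) ∧ ¬e) ∨ (a ↔ c)) → ¬¬(b ↔ f))}.
((((c → c) ∧ ¬e) ∨ (a ↔ c)) → ¬¬(b ↔ f)): β-rule — branch into ¬(((c → c) ∧ ¬e) ∨ (a ↔ c))  //  ¬¬(b ↔ f).
  branch 1 (add ¬(((c → c) ∧ ¬e) ∨ (a ↔ c))):
    ¬(((c → c) ∧ ¬e) ∨ (a ↔ c)): α-rule — add ¬((c → c) ∧ ¬e), ¬(a ↔ c).
    ¬((c → c) ∧ ¬e): β-rule — branch into ¬(c → c)  //  ¬¬e.
      branch 1.1 (add ¬(c → c)):
        ¬(c → c): α-rule — add c, ¬c.
        × closes — contains both c and ¬c.
      branch 1.2 (add ¬¬e):
        ¬(a ↔ c): β-rule — branch into a, ¬c  //  ¬a, c.
          branch 1.2.1 (add a, ¬c):
            ○ open, literals {a=T, c=F, e=T}.
          branch 1.2.2 (add ¬a, c):
            ○ open, literals {a=F, c=T, e=T}.
  branch 2 (add ¬¬(b ↔ f)):
    ¬¬(b ↔ f): drop double negation, giving (b ↔ f).
    (b ↔ f): β-rule — branch into b, f  //  ¬b, ¬f.
      branch 2.1 (add b, f):
        ○ open, literals {b=T, f=T}.
      branch 2.2 (add ¬b, ¬f):
        ○ open, literals {b=F, f=F}.
1 branch closed, 4 open.
Each open branch fixes some atoms; the unmentioned ones are free. Counting distinct full assignments: branch {a=T, c=F, e=T} (b, d, f) contributes 8 new; branch {a=F, c=T, e=T} (b, d, f) contributes 8 new; branch {b=T, f=T} (a, c, d, e) contributes 12 new; branch {b=F, f=F} (a, c, d, e) contributes 12 new. Total: 40.

40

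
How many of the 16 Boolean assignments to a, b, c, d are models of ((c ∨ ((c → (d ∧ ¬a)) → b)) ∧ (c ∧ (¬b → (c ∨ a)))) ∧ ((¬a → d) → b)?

Initial set: {(((c ∨ ((c → (d ∧ ¬a)) → b)) ∧ (c ∧ (¬b → (c ∨ a)))) ∧ ((¬a → d) → b))}.
(((c ∨ ((c → (d ∧ ¬a)) → b)) ∧ (c ∧ (¬b → (c ∨ a)))) ∧ ((¬a → d) → b)): α-rule — add ((c ∨ ((c → (d ∧ ¬a)) → b)) ∧ (c ∧ (¬b → (c ∨ a)))), ((¬a → d) → b).
((c ∨ ((c → (d ∧ ¬a)) → b)) ∧ (c ∧ (¬b → (c ∨ a)))): α-rule — add (c ∨ ((c → (d ∧ ¬a)) → b)), (c ∧ (¬b → (c ∨ a))).
(c ∧ (¬b → (c ∨ a))): α-rule — add c, (¬b → (c ∨ a)).
((¬a → d) → b): β-rule — branch into ¬(¬a → d)  //  b.
  branch 1 (add ¬(¬a → d)):
    ¬(¬a → d): α-rule — add ¬a, ¬d.
    (c ∨ ((c → (d ∧ ¬a)) → b)): β-rule — branch into c  //  ((c → (d ∧ ¬a)) → b).
      branch 1.1 (add c):
        (¬b → (c ∨ a)): β-rule — branch into ¬¬b  //  (c ∨ a).
          branch 1.1.1 (add ¬¬b):
            ○ open, literals {a=0, b=1, c=1, d=0}.
          branch 1.1.2 (add (c ∨ a)):
            (c ∨ a): β-rule — branch into c  //  a.
              branch 1.1.2.1 (add c):
                ○ open, literals {a=0, c=1, d=0}.
              branch 1.1.2.2 (add a):
                × closes — contains both a and ¬a.
      branch 1.2 (add ((c → (d ∧ ¬a)) → b)):
        (¬b → (c ∨ a)): β-rule — branch into ¬¬b  //  (c ∨ a).
          branch 1.2.1 (add ¬¬b):
            ((c → (d ∧ ¬a)) → b): β-rule — branch into ¬(c → (d ∧ ¬a))  //  b.
              branch 1.2.1.1 (add ¬(c → (d ∧ ¬a))):
                ¬(c → (d ∧ ¬a)): α-rule — add c, ¬(d ∧ ¬a).
                ¬(d ∧ ¬a): β-rule — branch into ¬d  //  ¬¬a.
                  branch 1.2.1.1.1 (add ¬d):
                    ○ open, literals {a=0, b=1, c=1, d=0}.
                  branch 1.2.1.1.2 (add ¬¬a):
                    × closes — contains both a and ¬a.
              branch 1.2.1.2 (add b):
                ○ open, literals {a=0, b=1, c=1, d=0}.
          branch 1.2.2 (add (c ∨ a)):
            ((c → (d ∧ ¬a)) → b): β-rule — branch into ¬(c → (d ∧ ¬a))  //  b.
              branch 1.2.2.1 (add ¬(c → (d ∧ ¬a))):
                ¬(c → (d ∧ ¬a)): α-rule — add c, ¬(d ∧ ¬a).
                (c ∨ a): β-rule — branch into c  //  a.
                  branch 1.2.2.1.1 (add c):
                    ¬(d ∧ ¬a): β-rule — branch into ¬d  //  ¬¬a.
                      branch 1.2.2.1.1.1 (add ¬d):
                        ○ open, literals {a=0, c=1, d=0}.
                      branch 1.2.2.1.1.2 (add ¬¬a):
                        × closes — contains both a and ¬a.
                  branch 1.2.2.1.2 (add a):
                    × closes — contains both a and ¬a.
              branch 1.2.2.2 (add b):
                (c ∨ a): β-rule — branch into c  //  a.
                  branch 1.2.2.2.1 (add c):
                    ○ open, literals {a=0, b=1, c=1, d=0}.
                  branch 1.2.2.2.2 (add a):
                    × closes — contains both a and ¬a.
  branch 2 (add b):
    (c ∨ ((c → (d ∧ ¬a)) → b)): β-rule — branch into c  //  ((c → (d ∧ ¬a)) → b).
      branch 2.1 (add c):
        (¬b → (c ∨ a)): β-rule — branch into ¬¬b  //  (c ∨ a).
          branch 2.1.1 (add ¬¬b):
            ○ open, literals {b=1, c=1}.
          branch 2.1.2 (add (c ∨ a)):
            (c ∨ a): β-rule — branch into c  //  a.
              branch 2.1.2.1 (add c):
                ○ open, literals {b=1, c=1}.
              branch 2.1.2.2 (add a):
                ○ open, literals {a=1, b=1, c=1}.
      branch 2.2 (add ((c → (d ∧ ¬a)) → b)):
        (¬b → (c ∨ a)): β-rule — branch into ¬¬b  //  (c ∨ a).
          branch 2.2.1 (add ¬¬b):
            ((c → (d ∧ ¬a)) → b): β-rule — branch into ¬(c → (d ∧ ¬a))  //  b.
              branch 2.2.1.1 (add ¬(c → (d ∧ ¬a))):
                ¬(c → (d ∧ ¬a)): α-rule — add c, ¬(d ∧ ¬a).
                ¬(d ∧ ¬a): β-rule — branch into ¬d  //  ¬¬a.
                  branch 2.2.1.1.1 (add ¬d):
                    ○ open, literals {b=1, c=1, d=0}.
                  branch 2.2.1.1.2 (add ¬¬a):
                    ○ open, literals {a=1, b=1, c=1}.
              branch 2.2.1.2 (add b):
                ○ open, literals {b=1, c=1}.
          branch 2.2.2 (add (c ∨ a)):
            ((c → (d ∧ ¬a)) → b): β-rule — branch into ¬(c → (d ∧ ¬a))  //  b.
              branch 2.2.2.1 (add ¬(c → (d ∧ ¬a))):
                ¬(c → (d ∧ ¬a)): α-rule — add c, ¬(d ∧ ¬a).
                (c ∨ a): β-rule — branch into c  //  a.
                  branch 2.2.2.1.1 (add c):
                    ¬(d ∧ ¬a): β-rule — branch into ¬d  //  ¬¬a.
                      branch 2.2.2.1.1.1 (add ¬d):
                        ○ open, literals {b=1, c=1, d=0}.
                      branch 2.2.2.1.1.2 (add ¬¬a):
                        ○ open, literals {a=1, b=1, c=1}.
                  branch 2.2.2.1.2 (add a):
                    ¬(d ∧ ¬a): β-rule — branch into ¬d  //  ¬¬a.
                      branch 2.2.2.1.2.1 (add ¬d):
                        ○ open, literals {a=1, b=1, c=1, d=0}.
                      branch 2.2.2.1.2.2 (add ¬¬a):
                        ○ open, literals {a=1, b=1, c=1}.
              branch 2.2.2.2 (add b):
                (c ∨ a): β-rule — branch into c  //  a.
                  branch 2.2.2.2.1 (add c):
                    ○ open, literals {b=1, c=1}.
                  branch 2.2.2.2.2 (add a):
                    ○ open, literals {a=1, b=1, c=1}.
5 branches closed, 18 open.
Each open branch fixes some atoms; the unmentioned ones are free. Counting distinct full assignments: branch {a=0, b=1, c=1, d=0} (none free) contributes 1 new; branch {a=0, c=1, d=0} (b) contributes 1 new; branch {a=0, b=1, c=1, d=0} (none free) contributes 0 new; branch {a=0, b=1, c=1, d=0} (none free) contributes 0 new; branch {a=0, c=1, d=0} (b) contributes 0 new; branch {a=0, b=1, c=1, d=0} (none free) contributes 0 new; branch {b=1, c=1} (a, d) contributes 3 new; branch {b=1, c=1} (a, d) contributes 0 new; branch {a=1, b=1, c=1} (d) contributes 0 new; branch {b=1, c=1, d=0} (a) contributes 0 new; branch {a=1, b=1, c=1} (d) contributes 0 new; branch {b=1, c=1} (a, d) contributes 0 new; branch {b=1, c=1, d=0} (a) contributes 0 new; branch {a=1, b=1, c=1} (d) contributes 0 new; branch {a=1, b=1, c=1, d=0} (none free) contributes 0 new; branch {a=1, b=1, c=1} (d) contributes 0 new; branch {b=1, c=1} (a, d) contributes 0 new; branch {a=1, b=1, c=1} (d) contributes 0 new. Total: 5.

5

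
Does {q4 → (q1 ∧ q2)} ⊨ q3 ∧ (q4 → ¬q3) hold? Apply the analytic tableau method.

No

Initial set: {T (q4 → (q1 ∧ q2)); F (q3 ∧ (q4 → ¬q3))}.
T (q4 → (q1 ∧ q2)): β-rule — branch into F q4  //  T (q1 ∧ q2).
  branch 1 (add F q4):
    F (q3 ∧ (q4 → ¬q3)): β-rule — branch into F q3  //  F (q4 → ¬q3).
      branch 1.1 (add F q3):
        ○ open, literals {q3=0, q4=0}.
      branch 1.2 (add F (q4 → ¬q3)):
        F (q4 → ¬q3): α-rule — add T q4, F ¬q3.
        × closes — contains both q4 and ¬q4.
  branch 2 (add T (q1 ∧ q2)):
    T (q1 ∧ q2): α-rule — add T q1, T q2.
    F (q3 ∧ (q4 → ¬q3)): β-rule — branch into F q3  //  F (q4 → ¬q3).
      branch 2.1 (add F q3):
        ○ open, literals {q1=1, q2=1, q3=0}.
      branch 2.2 (add F (q4 → ¬q3)):
        F (q4 → ¬q3): α-rule — add T q4, F ¬q3.
        ○ open, literals {q1=1, q2=1, q3=1, q4=1}.
1 branch closed, 3 open.
An open branch gives a countermodel: q3=0, q4=0 (unmentioned atoms arbitrary); the premises hold there but the conclusion fails.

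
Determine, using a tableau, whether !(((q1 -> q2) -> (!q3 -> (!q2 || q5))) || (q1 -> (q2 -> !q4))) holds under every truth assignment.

Not valid

Assume the negation and expand:
Initial set: {!!(((q1 -> q2) -> (!q3 -> (!q2 || q5))) || (q1 -> (q2 -> !q4)))}.
!!(((q1 -> q2) -> (!q3 -> (!q2 || q5))) || (q1 -> (q2 -> !q4))): β-rule — branch into ((q1 -> q2) -> (!q3 -> (!q2 || q5)))  //  (q1 -> (q2 -> !q4)).
  branch 1 (add ((q1 -> q2) -> (!q3 -> (!q2 || q5)))):
    ((q1 -> q2) -> (!q3 -> (!q2 || q5))): β-rule — branch into !(q1 -> q2)  //  (!q3 -> (!q2 || q5)).
      branch 1.1 (add !(q1 -> q2)):
        !(q1 -> q2): α-rule — add q1, !q2.
        ○ open, literals {q1=1, q2=0}.
      branch 1.2 (add (!q3 -> (!q2 || q5))):
        (!q3 -> (!q2 || q5)): β-rule — branch into !!q3  //  (!q2 || q5).
          branch 1.2.1 (add !!q3):
            ○ open, literals {q3=1}.
          branch 1.2.2 (add (!q2 || q5)):
            (!q2 || q5): β-rule — branch into !q2  //  q5.
              branch 1.2.2.1 (add !q2):
                ○ open, literals {q2=0}.
              branch 1.2.2.2 (add q5):
                ○ open, literals {q5=1}.
  branch 2 (add (q1 -> (q2 -> !q4))):
    (q1 -> (q2 -> !q4)): β-rule — branch into !q1  //  (q2 -> !q4).
      branch 2.1 (add !q1):
        ○ open, literals {q1=0}.
      branch 2.2 (add (q2 -> !q4)):
        (q2 -> !q4): β-rule — branch into !q2  //  !q4.
          branch 2.2.1 (add !q2):
            ○ open, literals {q2=0}.
          branch 2.2.2 (add !q4):
            ○ open, literals {q4=0}.
0 branches closed, 7 open.
An open branch gives a countermodel: q1=1, q2=0 (unmentioned atoms arbitrary); under it the original formula is false.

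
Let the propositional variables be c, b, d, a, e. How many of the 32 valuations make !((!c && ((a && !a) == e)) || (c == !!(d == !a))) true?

Initial set: {!((!c && ((a && !a) == e)) || (c == !!(d == !a)))}.
!((!c && ((a && !a) == e)) || (c == !!(d == !a))): α-rule — add !(!c && ((a && !a) == e)), !(c == !!(d == !a)).
!(!c && ((a && !a) == e)): β-rule — branch into !!c  //  !((a && !a) == e).
  branch 1 (add !!c):
    !(c == !!(d == !a)): β-rule — branch into c, !!!(d == !a)  //  !c, !!(d == !a).
      branch 1.1 (add c, !!!(d == !a)):
        !!!(d == !a): drop double negation, giving !(d == !a).
        !(d == !a): β-rule — branch into d, !!a  //  !d, !a.
          branch 1.1.1 (add d, !!a):
            ○ open, literals {a=true, c=true, d=true}.
          branch 1.1.2 (add !d, !a):
            ○ open, literals {a=false, c=true, d=false}.
      branch 1.2 (add !c, !!(d == !a)):
        × closes — contains both c and !c.
  branch 2 (add !((a && !a) == e)):
    !(c == !!(d == !a)): β-rule — branch into c, !!!(d == !a)  //  !c, !!(d == !a).
      branch 2.1 (add c, !!!(d == !a)):
        !!!(d == !a): drop double negation, giving !(d == !a).
        !((a && !a) == e): β-rule — branch into (a && !a), !e  //  !(a && !a), e.
          branch 2.1.1 (add (a && !a), !e):
            (a && !a): α-rule — add a, !a.
            × closes — contains both a and !a.
          branch 2.1.2 (add !(a && !a), e):
            !(d == !a): β-rule — branch into d, !!a  //  !d, !a.
              branch 2.1.2.1 (add d, !!a):
                !(a && !a): β-rule — branch into !a  //  !!a.
                  branch 2.1.2.1.1 (add !a):
                    × closes — contains both a and !a.
                  branch 2.1.2.1.2 (add !!a):
                    ○ open, literals {a=true, c=true, d=true, e=true}.
              branch 2.1.2.2 (add !d, !a):
                !(a && !a): β-rule — branch into !a  //  !!a.
                  branch 2.1.2.2.1 (add !a):
                    ○ open, literals {a=false, c=true, d=false, e=true}.
                  branch 2.1.2.2.2 (add !!a):
                    × closes — contains both a and !a.
      branch 2.2 (add !c, !!(d == !a)):
        !!(d == !a): drop double negation, giving (d == !a).
        !((a && !a) == e): β-rule — branch into (a && !a), !e  //  !(a && !a), e.
          branch 2.2.1 (add (a && !a), !e):
            (a && !a): α-rule — add a, !a.
            × closes — contains both a and !a.
          branch 2.2.2 (add !(a && !a), e):
            (d == !a): β-rule — branch into d, !a  //  !d, !!a.
              branch 2.2.2.1 (add d, !a):
                !(a && !a): β-rule — branch into !a  //  !!a.
                  branch 2.2.2.1.1 (add !a):
                    ○ open, literals {a=false, c=false, d=true, e=true}.
                  branch 2.2.2.1.2 (add !!a):
                    × closes — contains both a and !a.
              branch 2.2.2.2 (add !d, !!a):
                !(a && !a): β-rule — branch into !a  //  !!a.
                  branch 2.2.2.2.1 (add !a):
                    × closes — contains both a and !a.
                  branch 2.2.2.2.2 (add !!a):
                    ○ open, literals {a=true, c=false, d=false, e=true}.
7 branches closed, 6 open.
Each open branch fixes some atoms; the unmentioned ones are free. Counting distinct full assignments: branch {a=true, c=true, d=true} (b, e) contributes 4 new; branch {a=false, c=true, d=false} (b, e) contributes 4 new; branch {a=true, c=true, d=true, e=true} (b) contributes 0 new; branch {a=false, c=true, d=false, e=true} (b) contributes 0 new; branch {a=false, c=false, d=true, e=true} (b) contributes 2 new; branch {a=true, c=false, d=false, e=true} (b) contributes 2 new. Total: 12.

12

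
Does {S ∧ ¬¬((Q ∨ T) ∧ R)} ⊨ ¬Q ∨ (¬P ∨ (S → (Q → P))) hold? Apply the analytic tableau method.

Yes

Initial set: {T (S ∧ ¬¬((Q ∨ T) ∧ R)); F (¬Q ∨ (¬P ∨ (S → (Q → P))))}.
T (S ∧ ¬¬((Q ∨ T) ∧ R)): α-rule — add T S, T ¬¬((Q ∨ T) ∧ R).
F (¬Q ∨ (¬P ∨ (S → (Q → P)))): α-rule — add F ¬Q, F (¬P ∨ (S → (Q → P))).
T ¬¬((Q ∨ T) ∧ R): drop double negation, giving T ((Q ∨ T) ∧ R).
F (¬P ∨ (S → (Q → P))): α-rule — add F ¬P, F (S → (Q → P)).
T ((Q ∨ T) ∧ R): α-rule — add T (Q ∨ T), T R.
F (S → (Q → P)): α-rule — add T S, F (Q → P).
F (Q → P): α-rule — add T Q, F P.
× closes — contains both P and ¬P.
All 1 branch closes.
Every branch closed, so the premises entail the conclusion.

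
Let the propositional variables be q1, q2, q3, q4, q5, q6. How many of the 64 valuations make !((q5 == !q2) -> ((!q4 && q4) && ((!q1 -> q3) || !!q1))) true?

Initial set: {T !((q5 == !q2) -> ((!q4 && q4) && ((!q1 -> q3) || !!q1)))}.
T !((q5 == !q2) -> ((!q4 && q4) && ((!q1 -> q3) || !!q1))): α-rule — add T (q5 == !q2), F ((!q4 && q4) && ((!q1 -> q3) || !!q1)).
T (q5 == !q2): β-rule — branch into T q5, T !q2  //  F q5, F !q2.
  branch 1 (add T q5, T !q2):
    F ((!q4 && q4) && ((!q1 -> q3) || !!q1)): β-rule — branch into F (!q4 && q4)  //  F ((!q1 -> q3) || !!q1).
      branch 1.1 (add F (!q4 && q4)):
        F (!q4 && q4): β-rule — branch into F !q4  //  F q4.
          branch 1.1.1 (add F !q4):
            ○ open, literals {q2=F, q4=T, q5=T}.
          branch 1.1.2 (add F q4):
            ○ open, literals {q2=F, q4=F, q5=T}.
      branch 1.2 (add F ((!q1 -> q3) || !!q1)):
        F ((!q1 -> q3) || !!q1): α-rule — add F (!q1 -> q3), F !!q1.
        F (!q1 -> q3): α-rule — add T !q1, F q3.
        F !!q1: drop double negation, giving F q1.
        ○ open, literals {q1=F, q2=F, q3=F, q5=T}.
  branch 2 (add F q5, F !q2):
    F ((!q4 && q4) && ((!q1 -> q3) || !!q1)): β-rule — branch into F (!q4 && q4)  //  F ((!q1 -> q3) || !!q1).
      branch 2.1 (add F (!q4 && q4)):
        F (!q4 && q4): β-rule — branch into F !q4  //  F q4.
          branch 2.1.1 (add F !q4):
            ○ open, literals {q2=T, q4=T, q5=F}.
          branch 2.1.2 (add F q4):
            ○ open, literals {q2=T, q4=F, q5=F}.
      branch 2.2 (add F ((!q1 -> q3) || !!q1)):
        F ((!q1 -> q3) || !!q1): α-rule — add F (!q1 -> q3), F !!q1.
        F (!q1 -> q3): α-rule — add T !q1, F q3.
        F !!q1: drop double negation, giving F q1.
        ○ open, literals {q1=F, q2=T, q3=F, q5=F}.
0 branches closed, 6 open.
Each open branch fixes some atoms; the unmentioned ones are free. Counting distinct full assignments: branch {q2=F, q4=T, q5=T} (q1, q3, q6) contributes 8 new; branch {q2=F, q4=F, q5=T} (q1, q3, q6) contributes 8 new; branch {q1=F, q2=F, q3=F, q5=T} (q4, q6) contributes 0 new; branch {q2=T, q4=T, q5=F} (q1, q3, q6) contributes 8 new; branch {q2=T, q4=F, q5=F} (q1, q3, q6) contributes 8 new; branch {q1=F, q2=T, q3=F, q5=F} (q4, q6) contributes 0 new. Total: 32.

32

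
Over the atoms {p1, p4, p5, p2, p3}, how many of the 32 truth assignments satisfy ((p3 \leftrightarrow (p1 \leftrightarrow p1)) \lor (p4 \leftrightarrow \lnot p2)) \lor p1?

Initial set: {(((p3 \leftrightarrow (p1 \leftrightarrow p1)) \lor (p4 \leftrightarrow \lnot p2)) \lor p1)}.
(((p3 \leftrightarrow (p1 \leftrightarrow p1)) \lor (p4 \leftrightarrow \lnot p2)) \lor p1): β-rule — branch into ((p3 \leftrightarrow (p1 \leftrightarrow p1)) \lor (p4 \leftrightarrow \lnot p2))  //  p1.
  branch 1 (add ((p3 \leftrightarrow (p1 \leftrightarrow p1)) \lor (p4 \leftrightarrow \lnot p2))):
    ((p3 \leftrightarrow (p1 \leftrightarrow p1)) \lor (p4 \leftrightarrow \lnot p2)): β-rule — branch into (p3 \leftrightarrow (p1 \leftrightarrow p1))  //  (p4 \leftrightarrow \lnot p2).
      branch 1.1 (add (p3 \leftrightarrow (p1 \leftrightarrow p1))):
        (p3 \leftrightarrow (p1 \leftrightarrow p1)): β-rule — branch into p3, (p1 \leftrightarrow p1)  //  \lnot p3, \lnot (p1 \leftrightarrow p1).
          branch 1.1.1 (add p3, (p1 \leftrightarrow p1)):
            (p1 \leftrightarrow p1): β-rule — branch into p1, p1  //  \lnot p1, \lnot p1.
              branch 1.1.1.1 (add p1, p1):
                ○ open, literals {p1=true, p3=true}.
              branch 1.1.1.2 (add \lnot p1, \lnot p1):
                ○ open, literals {p1=false, p3=true}.
          branch 1.1.2 (add \lnot p3, \lnot (p1 \leftrightarrow p1)):
            \lnot (p1 \leftrightarrow p1): β-rule — branch into p1, \lnot p1  //  \lnot p1, p1.
              branch 1.1.2.1 (add p1, \lnot p1):
                × closes — contains both p1 and \lnot p1.
              branch 1.1.2.2 (add \lnot p1, p1):
                × closes — contains both p1 and \lnot p1.
      branch 1.2 (add (p4 \leftrightarrow \lnot p2)):
        (p4 \leftrightarrow \lnot p2): β-rule — branch into p4, \lnot p2  //  \lnot p4, \lnot \lnot p2.
          branch 1.2.1 (add p4, \lnot p2):
            ○ open, literals {p2=false, p4=true}.
          branch 1.2.2 (add \lnot p4, \lnot \lnot p2):
            ○ open, literals {p2=true, p4=false}.
  branch 2 (add p1):
    ○ open, literals {p1=true}.
2 branches closed, 5 open.
Each open branch fixes some atoms; the unmentioned ones are free. Counting distinct full assignments: branch {p1=true, p3=true} (p4, p5, p2) contributes 8 new; branch {p1=false, p3=true} (p4, p5, p2) contributes 8 new; branch {p2=false, p4=true} (p1, p5, p3) contributes 4 new; branch {p2=true, p4=false} (p1, p5, p3) contributes 4 new; branch {p1=true} (p4, p5, p2, p3) contributes 4 new. Total: 28.

28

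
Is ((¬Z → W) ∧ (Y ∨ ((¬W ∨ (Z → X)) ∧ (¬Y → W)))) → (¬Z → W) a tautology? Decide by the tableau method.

Assume the negation and expand:
Initial set: {F (((¬Z → W) ∧ (Y ∨ ((¬W ∨ (Z → X)) ∧ (¬Y → W)))) → (¬Z → W))}.
F (((¬Z → W) ∧ (Y ∨ ((¬W ∨ (Z → X)) ∧ (¬Y → W)))) → (¬Z → W)): α-rule — add T ((¬Z → W) ∧ (Y ∨ ((¬W ∨ (Z → X)) ∧ (¬Y → W)))), F (¬Z → W).
T ((¬Z → W) ∧ (Y ∨ ((¬W ∨ (Z → X)) ∧ (¬Y → W)))): α-rule — add T (¬Z → W), T (Y ∨ ((¬W ∨ (Z → X)) ∧ (¬Y → W))).
F (¬Z → W): α-rule — add T ¬Z, F W.
T (¬Z → W): β-rule — branch into F ¬Z  //  T W.
  branch 1 (add F ¬Z):
    × closes — contains both Z and ¬Z.
  branch 2 (add T W):
    × closes — contains both W and ¬W.
All 2 branches close.
Every branch closed, so the negation is unsatisfiable and the formula is valid.

Valid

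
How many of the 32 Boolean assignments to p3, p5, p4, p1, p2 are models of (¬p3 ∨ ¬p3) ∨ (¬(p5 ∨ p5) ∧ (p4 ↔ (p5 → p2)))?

20

Initial set: {((¬p3 ∨ ¬p3) ∨ (¬(p5 ∨ p5) ∧ (p4 ↔ (p5 → p2))))}.
((¬p3 ∨ ¬p3) ∨ (¬(p5 ∨ p5) ∧ (p4 ↔ (p5 → p2)))): β-rule — branch into (¬p3 ∨ ¬p3)  //  (¬(p5 ∨ p5) ∧ (p4 ↔ (p5 → p2))).
  branch 1 (add (¬p3 ∨ ¬p3)):
    (¬p3 ∨ ¬p3): β-rule — branch into ¬p3  //  ¬p3.
      branch 1.1 (add ¬p3):
        ○ open, literals {p3=0}.
      branch 1.2 (add ¬p3):
        ○ open, literals {p3=0}.
  branch 2 (add (¬(p5 ∨ p5) ∧ (p4 ↔ (p5 → p2)))):
    (¬(p5 ∨ p5) ∧ (p4 ↔ (p5 → p2))): α-rule — add ¬(p5 ∨ p5), (p4 ↔ (p5 → p2)).
    ¬(p5 ∨ p5): α-rule — add ¬p5, ¬p5.
    (p4 ↔ (p5 → p2)): β-rule — branch into p4, (p5 → p2)  //  ¬p4, ¬(p5 → p2).
      branch 2.1 (add p4, (p5 → p2)):
        (p5 → p2): β-rule — branch into ¬p5  //  p2.
          branch 2.1.1 (add ¬p5):
            ○ open, literals {p4=1, p5=0}.
          branch 2.1.2 (add p2):
            ○ open, literals {p2=1, p4=1, p5=0}.
      branch 2.2 (add ¬p4, ¬(p5 → p2)):
        ¬(p5 → p2): α-rule — add p5, ¬p2.
        × closes — contains both p5 and ¬p5.
1 branch closed, 4 open.
Each open branch fixes some atoms; the unmentioned ones are free. Counting distinct full assignments: branch {p3=0} (p5, p4, p1, p2) contributes 16 new; branch {p3=0} (p5, p4, p1, p2) contributes 0 new; branch {p4=1, p5=0} (p3, p1, p2) contributes 4 new; branch {p2=1, p4=1, p5=0} (p3, p1) contributes 0 new. Total: 20.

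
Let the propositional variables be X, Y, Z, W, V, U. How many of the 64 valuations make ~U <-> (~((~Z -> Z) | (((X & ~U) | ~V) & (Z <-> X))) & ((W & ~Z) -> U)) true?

Initial set: {T (~U <-> (~((~Z -> Z) | (((X & ~U) | ~V) & (Z <-> X))) & ((W & ~Z) -> U)))}.
T (~U <-> (~((~Z -> Z) | (((X & ~U) | ~V) & (Z <-> X))) & ((W & ~Z) -> U))): β-rule — branch into T ~U, T (~((~Z -> Z) | (((X & ~U) | ~V) & (Z <-> X))) & ((W & ~Z) -> U))  //  F ~U, F (~((~Z -> Z) | (((X & ~U) | ~V) & (Z <-> X))) & ((W & ~Z) -> U)).
  branch 1 (add T ~U, T (~((~Z -> Z) | (((X & ~U) | ~V) & (Z <-> X))) & ((W & ~Z) -> U))):
    T (~((~Z -> Z) | (((X & ~U) | ~V) & (Z <-> X))) & ((W & ~Z) -> U)): α-rule — add T ~((~Z -> Z) | (((X & ~U) | ~V) & (Z <-> X))), T ((W & ~Z) -> U).
    T ~((~Z -> Z) | (((X & ~U) | ~V) & (Z <-> X))): α-rule — add F (~Z -> Z), F (((X & ~U) | ~V) & (Z <-> X)).
    F (~Z -> Z): α-rule — add T ~Z, F Z.
    T ((W & ~Z) -> U): β-rule — branch into F (W & ~Z)  //  T U.
      branch 1.1 (add F (W & ~Z)):
        F (((X & ~U) | ~V) & (Z <-> X)): β-rule — branch into F ((X & ~U) | ~V)  //  F (Z <-> X).
          branch 1.1.1 (add F ((X & ~U) | ~V)):
            F ((X & ~U) | ~V): α-rule — add F (X & ~U), F ~V.
            F (W & ~Z): β-rule — branch into F W  //  F ~Z.
              branch 1.1.1.1 (add F W):
                F (X & ~U): β-rule — branch into F X  //  F ~U.
                  branch 1.1.1.1.1 (add F X):
                    ○ open, literals {U=0, V=1, W=0, X=0, Z=0}.
                  branch 1.1.1.1.2 (add F ~U):
                    × closes — contains both U and ~U.
              branch 1.1.1.2 (add F ~Z):
                × closes — contains both Z and ~Z.
          branch 1.1.2 (add F (Z <-> X)):
            F (W & ~Z): β-rule — branch into F W  //  F ~Z.
              branch 1.1.2.1 (add F W):
                F (Z <-> X): β-rule — branch into T Z, F X  //  F Z, T X.
                  branch 1.1.2.1.1 (add T Z, F X):
                    × closes — contains both Z and ~Z.
                  branch 1.1.2.1.2 (add F Z, T X):
                    ○ open, literals {U=0, W=0, X=1, Z=0}.
              branch 1.1.2.2 (add F ~Z):
                × closes — contains both Z and ~Z.
      branch 1.2 (add T U):
        × closes — contains both U and ~U.
  branch 2 (add F ~U, F (~((~Z -> Z) | (((X & ~U) | ~V) & (Z <-> X))) & ((W & ~Z) -> U))):
    F (~((~Z -> Z) | (((X & ~U) | ~V) & (Z <-> X))) & ((W & ~Z) -> U)): β-rule — branch into F ~((~Z -> Z) | (((X & ~U) | ~V) & (Z <-> X)))  //  F ((W & ~Z) -> U).
      branch 2.1 (add F ~((~Z -> Z) | (((X & ~U) | ~V) & (Z <-> X)))):
        F ~((~Z -> Z) | (((X & ~U) | ~V) & (Z <-> X))): β-rule — branch into T (~Z -> Z)  //  T (((X & ~U) | ~V) & (Z <-> X)).
          branch 2.1.1 (add T (~Z -> Z)):
            T (~Z -> Z): β-rule — branch into F ~Z  //  T Z.
              branch 2.1.1.1 (add F ~Z):
                ○ open, literals {U=1, Z=1}.
              branch 2.1.1.2 (add T Z):
                ○ open, literals {U=1, Z=1}.
          branch 2.1.2 (add T (((X & ~U) | ~V) & (Z <-> X))):
            T (((X & ~U) | ~V) & (Z <-> X)): α-rule — add T ((X & ~U) | ~V), T (Z <-> X).
            T ((X & ~U) | ~V): β-rule — branch into T (X & ~U)  //  T ~V.
              branch 2.1.2.1 (add T (X & ~U)):
                T (X & ~U): α-rule — add T X, T ~U.
                × closes — contains both U and ~U.
              branch 2.1.2.2 (add T ~V):
                T (Z <-> X): β-rule — branch into T Z, T X  //  F Z, F X.
                  branch 2.1.2.2.1 (add T Z, T X):
                    ○ open, literals {U=1, V=0, X=1, Z=1}.
                  branch 2.1.2.2.2 (add F Z, F X):
                    ○ open, literals {U=1, V=0, X=0, Z=0}.
      branch 2.2 (add F ((W & ~Z) -> U)):
        F ((W & ~Z) -> U): α-rule — add T (W & ~Z), F U.
        × closes — contains both U and ~U.
7 branches closed, 6 open.
Each open branch fixes some atoms; the unmentioned ones are free. Counting distinct full assignments: branch {U=0, V=1, W=0, X=0, Z=0} (Y) contributes 2 new; branch {U=0, W=0, X=1, Z=0} (Y, V) contributes 4 new; branch {U=1, Z=1} (X, Y, W, V) contributes 16 new; branch {U=1, Z=1} (X, Y, W, V) contributes 0 new; branch {U=1, V=0, X=1, Z=1} (Y, W) contributes 0 new; branch {U=1, V=0, X=0, Z=0} (Y, W) contributes 4 new. Total: 26.

26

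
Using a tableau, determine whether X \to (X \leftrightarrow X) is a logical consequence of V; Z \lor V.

Initial set: {V; (Z \lor V); \lnot (X \to (X \leftrightarrow X))}.
\lnot (X \to (X \leftrightarrow X)): α-rule — add X, \lnot (X \leftrightarrow X).
(Z \lor V): β-rule — branch into Z  //  V.
  branch 1 (add Z):
    \lnot (X \leftrightarrow X): β-rule — branch into X, \lnot X  //  \lnot X, X.
      branch 1.1 (add X, \lnot X):
        × closes — contains both X and \lnot X.
      branch 1.2 (add \lnot X, X):
        × closes — contains both X and \lnot X.
  branch 2 (add V):
    \lnot (X \leftrightarrow X): β-rule — branch into X, \lnot X  //  \lnot X, X.
      branch 2.1 (add X, \lnot X):
        × closes — contains both X and \lnot X.
      branch 2.2 (add \lnot X, X):
        × closes — contains both X and \lnot X.
All 4 branches close.
Every branch closed, so the premises entail the conclusion.

Yes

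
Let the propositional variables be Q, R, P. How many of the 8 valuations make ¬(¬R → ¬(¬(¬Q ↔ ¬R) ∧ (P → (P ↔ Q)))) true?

Initial set: {¬(¬R → ¬(¬(¬Q ↔ ¬R) ∧ (P → (P ↔ Q))))}.
¬(¬R → ¬(¬(¬Q ↔ ¬R) ∧ (P → (P ↔ Q)))): α-rule — add ¬R, ¬¬(¬(¬Q ↔ ¬R) ∧ (P → (P ↔ Q))).
¬¬(¬(¬Q ↔ ¬R) ∧ (P → (P ↔ Q))): α-rule — add ¬(¬Q ↔ ¬R), (P → (P ↔ Q)).
¬(¬Q ↔ ¬R): β-rule — branch into ¬Q, ¬¬R  //  ¬¬Q, ¬R.
  branch 1 (add ¬Q, ¬¬R):
    × closes — contains both R and ¬R.
  branch 2 (add ¬¬Q, ¬R):
    (P → (P ↔ Q)): β-rule — branch into ¬P  //  (P ↔ Q).
      branch 2.1 (add ¬P):
        ○ open, literals {P=0, Q=1, R=0}.
      branch 2.2 (add (P ↔ Q)):
        (P ↔ Q): β-rule — branch into P, Q  //  ¬P, ¬Q.
          branch 2.2.1 (add P, Q):
            ○ open, literals {P=1, Q=1, R=0}.
          branch 2.2.2 (add ¬P, ¬Q):
            × closes — contains both Q and ¬Q.
2 branches closed, 2 open.
Each open branch fixes some atoms; the unmentioned ones are free. Counting distinct full assignments: branch {P=0, Q=1, R=0} (none free) contributes 1 new; branch {P=1, Q=1, R=0} (none free) contributes 1 new. Total: 2.

2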